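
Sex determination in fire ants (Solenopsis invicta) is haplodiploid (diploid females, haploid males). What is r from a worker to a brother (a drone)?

0.25

Her haploid brother carries none of their father's genes and a random half of their mother's genome; that half matches the maternal half of her own genome with probability 1/2: r = 1/2 · 1/2 = 1/4.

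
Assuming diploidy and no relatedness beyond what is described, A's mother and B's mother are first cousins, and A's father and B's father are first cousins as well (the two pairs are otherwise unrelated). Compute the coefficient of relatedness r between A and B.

Wright's path rule: contributions from independent ancestry routes add.
A and B are related in two ways: second cousins through their mothers (r = 1/32) and second cousins through their fathers (r = 1/32).
r = 1/32 + 1/32 = 0.0625.

0.0625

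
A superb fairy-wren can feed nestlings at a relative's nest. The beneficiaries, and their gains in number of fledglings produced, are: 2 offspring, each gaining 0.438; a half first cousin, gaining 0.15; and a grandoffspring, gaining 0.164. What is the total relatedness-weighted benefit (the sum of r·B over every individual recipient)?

r to an offspring = 1/2 (one parent–offspring link: r = (1/2)^1 = 1/2).
r to a half first cousin = 0.0625 (half first cousins share one grandparent — one path of length 4: r = (1/2)^4 = 1/16).
r to a grandoffspring = 1/4 (two parent–offspring links: r = (1/2)^2 = 1/4).
Summing one r·B term per recipient: 2·0.5·0.438 + 1·0.0625·0.15 + 1·0.25·0.164 = 0.488375.

0.488375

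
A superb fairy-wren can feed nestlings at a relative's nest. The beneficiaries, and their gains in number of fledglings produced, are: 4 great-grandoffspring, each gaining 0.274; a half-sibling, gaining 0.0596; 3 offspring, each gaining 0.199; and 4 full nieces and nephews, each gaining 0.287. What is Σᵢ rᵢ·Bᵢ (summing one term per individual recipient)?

0.7374

r to a great-grandoffspring = 1/8 (three parent–offspring links: r = (1/2)^3 = 1/8).
r to a half-sibling = 1/4 (half-sibs share one parent — one path of length 2: r = (1/2)^2 = 1/4).
r to an offspring = 1/2 (one parent–offspring link: r = (1/2)^1 = 1/2).
r to a full niece or nephew = 0.25 (full aunt/uncle↔niece/nephew: two paths of length 3 through the shared grandparent pair: r = 2·(1/2)^3 = 1/4).
Summing one r·B term per recipient: 4·0.125·0.274 + 1·0.25·0.0596 + 3·0.5·0.199 + 4·0.25·0.287 = 0.7374.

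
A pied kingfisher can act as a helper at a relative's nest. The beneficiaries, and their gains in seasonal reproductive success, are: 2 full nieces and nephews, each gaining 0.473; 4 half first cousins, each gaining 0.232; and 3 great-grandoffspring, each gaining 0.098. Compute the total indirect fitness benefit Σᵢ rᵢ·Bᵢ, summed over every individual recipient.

0.33125

r to a full niece or nephew = 1/4 (full aunt/uncle↔niece/nephew: two paths of length 3 through the shared grandparent pair: r = 2·(1/2)^3 = 1/4).
r to a half first cousin = 1/16 (half first cousins share one grandparent — one path of length 4: r = (1/2)^4 = 1/16).
r to a great-grandoffspring = 1/8 (three parent–offspring links: r = (1/2)^3 = 1/8).
Summing one r·B term per recipient: 2·0.25·0.473 + 4·0.0625·0.232 + 3·0.125·0.098 = 0.33125.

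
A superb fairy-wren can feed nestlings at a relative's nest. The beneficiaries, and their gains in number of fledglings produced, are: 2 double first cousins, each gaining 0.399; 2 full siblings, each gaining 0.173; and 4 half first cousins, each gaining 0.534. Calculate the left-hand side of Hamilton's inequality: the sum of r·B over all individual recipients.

0.506

r to a double first cousin = 0.25 (double first cousins share both grandparent pairs — four paths of length 4: r = 4·(1/2)^4 = 1/4).
r to a full sibling = 0.5 (full sibs share both parents — two paths of length 2: r = 2·(1/2)^2 = 1/2).
r to a half first cousin = 1/16 (half first cousins share one grandparent — one path of length 4: r = (1/2)^4 = 1/16).
Summing one r·B term per recipient: 2·0.25·0.399 + 2·0.5·0.173 + 4·0.0625·0.534 = 0.506.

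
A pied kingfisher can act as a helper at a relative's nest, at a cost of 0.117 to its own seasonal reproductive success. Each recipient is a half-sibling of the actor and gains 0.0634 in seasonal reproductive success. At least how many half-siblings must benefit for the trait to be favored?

r to a half-sibling = 0.25 (half-sibs share one parent — one path of length 2: r = (1/2)^2 = 1/4).
Hamilton's rule: n·r·B > C  ⇒  n > C/(r·B) = 0.117/(0.25·0.0634) = 7.382.
The smallest integer exceeding 7.382 is 8.

8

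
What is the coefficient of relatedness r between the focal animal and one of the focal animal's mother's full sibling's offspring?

Each parent–offspring link contributes a factor of 1/2, and independent paths through distinct common ancestors add.
First cousins share one grandparent pair — two paths of length 4: r = 2·(1/2)^4 = 1/8.

0.125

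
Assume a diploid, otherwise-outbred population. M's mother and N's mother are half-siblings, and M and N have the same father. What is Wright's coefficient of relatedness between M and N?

0.3125

Independent pedigree routes through distinct common ancestors add.
M and N are related in two ways: half first cousins through their mothers (r = 1/16) and half-sibs through their shared father (r = 1/4).
r = 1/16 + 1/4 = 0.3125.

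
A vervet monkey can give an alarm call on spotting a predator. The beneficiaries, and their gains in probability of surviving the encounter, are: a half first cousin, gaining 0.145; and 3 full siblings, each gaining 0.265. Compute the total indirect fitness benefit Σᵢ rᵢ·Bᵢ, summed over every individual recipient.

r to a half first cousin = 0.0625 (half first cousins share one grandparent — one path of length 4: r = (1/2)^4 = 1/16).
r to a full sibling = 1/2 (full sibs share both parents — two paths of length 2: r = 2·(1/2)^2 = 1/2).
Summing one r·B term per recipient: 1·0.0625·0.145 + 3·0.5·0.265 = 0.4065625.

0.4065625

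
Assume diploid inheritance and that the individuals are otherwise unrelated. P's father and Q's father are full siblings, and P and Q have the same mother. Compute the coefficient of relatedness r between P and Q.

0.375

Independent pedigree routes through distinct common ancestors add.
P and Q are related in two ways: first cousins through their fathers (r = 1/8) and half-sibs through their shared mother (r = 1/4).
r = 1/8 + 1/4 = 0.375.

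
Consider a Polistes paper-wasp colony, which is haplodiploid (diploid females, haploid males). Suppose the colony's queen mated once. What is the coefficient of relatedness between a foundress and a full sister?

Haplodiploid full sisters inherit their father's entire haploid genome identically (contributing 1/2) and on average half of their mother's contribution (1/2 · 1/2 = 1/4); r = 1/2 + 1/4 = 3/4.

0.75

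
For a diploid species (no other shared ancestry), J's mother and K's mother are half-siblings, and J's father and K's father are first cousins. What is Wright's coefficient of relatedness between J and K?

Relatedness sums over independent paths through distinct common ancestors.
J and K are related in two ways: half first cousins through their mothers (r = 1/16) and second cousins through their fathers (r = 1/32).
r = 1/16 + 1/32 = 3/32 = 0.09375.

0.09375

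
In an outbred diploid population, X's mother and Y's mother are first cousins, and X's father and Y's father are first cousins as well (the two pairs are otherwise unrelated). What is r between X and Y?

Independent pedigree routes through distinct common ancestors add.
X and Y are related in two ways: second cousins through their mothers (r = 1/32) and second cousins through their fathers (r = 1/32).
r = 1/32 + 1/32 = 0.0625.

0.0625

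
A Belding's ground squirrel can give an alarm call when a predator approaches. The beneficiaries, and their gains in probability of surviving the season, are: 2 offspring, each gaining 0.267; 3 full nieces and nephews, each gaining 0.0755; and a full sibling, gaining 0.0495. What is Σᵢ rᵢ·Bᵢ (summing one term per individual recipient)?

0.348375

r to an offspring = 1/2 (one parent–offspring link: r = (1/2)^1 = 1/2).
r to a full niece or nephew = 0.25 (full aunt/uncle↔niece/nephew: two paths of length 3 through the shared grandparent pair: r = 2·(1/2)^3 = 1/4).
r to a full sibling = 0.5 (full sibs share both parents — two paths of length 2: r = 2·(1/2)^2 = 1/2).
Summing one r·B term per recipient: 2·0.5·0.267 + 3·0.25·0.0755 + 1·0.5·0.0495 = 0.348375.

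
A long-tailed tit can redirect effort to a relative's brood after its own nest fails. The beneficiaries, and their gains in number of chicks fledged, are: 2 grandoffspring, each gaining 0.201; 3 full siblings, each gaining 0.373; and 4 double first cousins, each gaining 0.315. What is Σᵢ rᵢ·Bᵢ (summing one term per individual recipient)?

0.975

r to a grandoffspring = 0.25 (two parent–offspring links: r = (1/2)^2 = 1/4).
r to a full sibling = 0.5 (full sibs share both parents — two paths of length 2: r = 2·(1/2)^2 = 1/2).
r to a double first cousin = 0.25 (double first cousins share both grandparent pairs — four paths of length 4: r = 4·(1/2)^4 = 1/4).
Summing one r·B term per recipient: 2·0.25·0.201 + 3·0.5·0.373 + 4·0.25·0.315 = 0.975.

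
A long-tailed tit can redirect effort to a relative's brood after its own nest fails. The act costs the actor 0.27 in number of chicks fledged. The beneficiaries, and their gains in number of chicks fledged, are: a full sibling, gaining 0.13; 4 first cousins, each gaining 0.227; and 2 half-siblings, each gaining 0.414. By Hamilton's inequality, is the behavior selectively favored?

Hamilton's rule: the trait is favored when the sum of r·B over every recipient exceeds the actor's cost C.
r to a full sibling = 1/2 (full sibs share both parents — two paths of length 2: r = 2·(1/2)^2 = 1/2).
r to a first cousin = 1/8 (first cousins share one grandparent pair — two paths of length 4: r = 2·(1/2)^4 = 1/8).
r to a half-sibling = 1/4 (half-sibs share one parent — one path of length 2: r = (1/2)^2 = 1/4).
Summing one r·B term per recipient: 1·0.5·0.13 + 4·0.125·0.227 + 2·0.25·0.414 = 0.3855.
0.3855 > 0.27: the indirect benefit exceeds the cost.

Yes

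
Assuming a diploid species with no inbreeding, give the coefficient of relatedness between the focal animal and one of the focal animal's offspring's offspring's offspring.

0.125

Each parent–offspring link contributes a factor of 1/2, and independent paths through distinct common ancestors add.
Three parent–offspring links: r = (1/2)^3 = 1/8.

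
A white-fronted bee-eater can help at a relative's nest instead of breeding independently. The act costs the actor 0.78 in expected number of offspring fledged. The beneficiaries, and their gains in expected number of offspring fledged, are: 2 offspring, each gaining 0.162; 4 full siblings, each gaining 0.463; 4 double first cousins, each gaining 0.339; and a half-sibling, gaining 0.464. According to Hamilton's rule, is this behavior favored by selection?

Hamilton's rule: the trait is favored when the sum of r·B over every recipient exceeds the actor's cost C.
r to an offspring = 0.5 (one parent–offspring link: r = (1/2)^1 = 1/2).
r to a full sibling = 1/2 (full sibs share both parents — two paths of length 2: r = 2·(1/2)^2 = 1/2).
r to a double first cousin = 1/4 (double first cousins share both grandparent pairs — four paths of length 4: r = 4·(1/2)^4 = 1/4).
r to a half-sibling = 1/4 (half-sibs share one parent — one path of length 2: r = (1/2)^2 = 1/4).
Summing one r·B term per recipient: 2·0.5·0.162 + 4·0.5·0.463 + 4·0.25·0.339 + 1·0.25·0.464 = 1.543.
1.543 > 0.78: the indirect benefit exceeds the cost.

Yes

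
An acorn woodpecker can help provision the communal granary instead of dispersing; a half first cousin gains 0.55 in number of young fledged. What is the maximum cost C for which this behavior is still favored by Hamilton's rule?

0.034375

r to a half first cousin = 1/16 (half first cousins share one grandparent — one path of length 4: r = (1/2)^4 = 1/16).
Hamilton's rule: n·r·B > C, so the trait is favored while C < n·r·B = 1·0.0625·0.55 = 0.034375.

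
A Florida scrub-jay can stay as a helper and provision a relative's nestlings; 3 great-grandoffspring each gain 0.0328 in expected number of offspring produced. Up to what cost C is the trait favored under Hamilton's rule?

0.0123

r to a great-grandoffspring = 1/8 (three parent–offspring links: r = (1/2)^3 = 1/8).
Hamilton's rule: n·r·B > C, so the trait is favored while C < n·r·B = 3·0.125·0.0328 = 0.0123.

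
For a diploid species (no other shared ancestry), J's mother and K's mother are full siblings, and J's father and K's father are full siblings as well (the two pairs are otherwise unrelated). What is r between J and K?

0.25

With two independent routes of shared ancestry, r is the sum of the two contributions.
J and K are related in two ways: first cousins through their mothers (r = 1/8) and first cousins through their fathers (r = 1/8) — i.e. double first cousins.
r = 1/8 + 1/8 = 1/4 = 0.25.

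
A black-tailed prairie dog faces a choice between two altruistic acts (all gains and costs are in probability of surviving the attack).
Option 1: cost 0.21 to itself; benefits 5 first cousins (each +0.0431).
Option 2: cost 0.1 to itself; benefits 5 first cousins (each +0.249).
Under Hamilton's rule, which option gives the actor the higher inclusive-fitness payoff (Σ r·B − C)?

Option 1: r to a first cousin = 0.125.
Option 1: Σ r·B − C = (5·0.125·0.0431) − 0.21 = -0.1830625.
Option 2: r to a first cousin = 0.125.
Option 2: Σ r·B − C = (5·0.125·0.249) − 0.1 = 0.055625.
Option 2 has the higher net inclusive-fitness payoff.

Option 2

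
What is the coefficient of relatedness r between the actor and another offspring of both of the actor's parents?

Each parent–offspring link contributes a factor of 1/2, and independent paths through distinct common ancestors add.
Full sibs share both parents — two paths of length 2: r = 2·(1/2)^2 = 1/2.

0.5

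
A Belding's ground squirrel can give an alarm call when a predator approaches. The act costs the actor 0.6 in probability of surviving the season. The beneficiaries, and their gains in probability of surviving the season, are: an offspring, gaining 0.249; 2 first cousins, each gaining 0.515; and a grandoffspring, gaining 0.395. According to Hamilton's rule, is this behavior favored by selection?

Hamilton's rule: the trait is favored when the sum of r·B over every recipient exceeds the actor's cost C.
r to an offspring = 1/2 (one parent–offspring link: r = (1/2)^1 = 1/2).
r to a first cousin = 0.125 (first cousins share one grandparent pair — two paths of length 4: r = 2·(1/2)^4 = 1/8).
r to a grandoffspring = 0.25 (two parent–offspring links: r = (1/2)^2 = 1/4).
Summing one r·B term per recipient: 1·0.5·0.249 + 2·0.125·0.515 + 1·0.25·0.395 = 0.352.
0.352 < 0.6: the indirect benefit is less than the cost.

No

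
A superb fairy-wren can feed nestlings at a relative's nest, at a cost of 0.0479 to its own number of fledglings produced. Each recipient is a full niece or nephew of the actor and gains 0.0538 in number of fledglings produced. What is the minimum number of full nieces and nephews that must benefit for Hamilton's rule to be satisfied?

r to a full niece or nephew = 1/4 (full aunt/uncle↔niece/nephew: two paths of length 3 through the shared grandparent pair: r = 2·(1/2)^3 = 1/4).
Hamilton's rule: n·r·B > C  ⇒  n > C/(r·B) = 0.0479/(0.25·0.0538) = 3.561.
The smallest integer exceeding 3.561 is 4.

4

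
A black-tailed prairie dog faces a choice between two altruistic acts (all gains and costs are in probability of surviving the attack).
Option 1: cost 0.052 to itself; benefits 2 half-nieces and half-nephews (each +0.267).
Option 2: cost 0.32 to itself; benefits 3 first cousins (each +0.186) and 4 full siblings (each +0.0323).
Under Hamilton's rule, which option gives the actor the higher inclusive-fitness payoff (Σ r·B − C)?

Option 1

Option 1: r to a half-niece or half-nephew = 0.125.
Option 1: Σ r·B − C = (2·0.125·0.267) − 0.052 = 0.01475.
Option 2: r to a first cousin = 0.125.
Option 2: r to a full sibling = 0.5.
Option 2: Σ r·B − C = (3·0.125·0.186 + 4·0.5·0.0323) − 0.32 = -0.18565.
Option 1 has the higher net inclusive-fitness payoff.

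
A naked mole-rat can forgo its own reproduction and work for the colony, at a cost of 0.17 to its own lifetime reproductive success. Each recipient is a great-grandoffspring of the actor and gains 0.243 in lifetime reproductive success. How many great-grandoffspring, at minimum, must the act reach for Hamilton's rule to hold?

r to a great-grandoffspring = 1/8 (three parent–offspring links: r = (1/2)^3 = 1/8).
Hamilton's rule: n·r·B > C  ⇒  n > C/(r·B) = 0.17/(0.125·0.243) = 5.597.
The smallest integer exceeding 5.597 is 6.

6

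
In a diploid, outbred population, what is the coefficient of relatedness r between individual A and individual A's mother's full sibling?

Each parent–offspring link contributes a factor of 1/2, and independent paths through distinct common ancestors add.
Full aunt/uncle↔niece/nephew: two paths of length 3 through the shared grandparent pair: r = 2·(1/2)^3 = 1/4.

0.25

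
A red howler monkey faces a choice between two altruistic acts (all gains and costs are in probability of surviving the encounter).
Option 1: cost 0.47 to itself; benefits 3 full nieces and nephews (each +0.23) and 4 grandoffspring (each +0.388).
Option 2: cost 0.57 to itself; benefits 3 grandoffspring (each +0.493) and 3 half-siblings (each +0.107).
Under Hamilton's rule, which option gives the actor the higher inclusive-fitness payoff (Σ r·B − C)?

Option 1: r to a full niece or nephew = 0.25.
Option 1: r to a grandoffspring = 0.25.
Option 1: Σ r·B − C = (3·0.25·0.23 + 4·0.25·0.388) − 0.47 = 0.0905.
Option 2: r to a grandoffspring = 0.25.
Option 2: r to a half-sibling = 0.25.
Option 2: Σ r·B − C = (3·0.25·0.493 + 3·0.25·0.107) − 0.57 = -0.12.
Option 1 has the higher net inclusive-fitness payoff.

Option 1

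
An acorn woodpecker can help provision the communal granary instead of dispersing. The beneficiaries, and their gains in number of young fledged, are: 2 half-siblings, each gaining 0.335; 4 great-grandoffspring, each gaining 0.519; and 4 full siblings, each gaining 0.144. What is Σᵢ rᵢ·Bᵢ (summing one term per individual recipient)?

r to a half-sibling = 0.25 (half-sibs share one parent — one path of length 2: r = (1/2)^2 = 1/4).
r to a great-grandoffspring = 0.125 (three parent–offspring links: r = (1/2)^3 = 1/8).
r to a full sibling = 0.5 (full sibs share both parents — two paths of length 2: r = 2·(1/2)^2 = 1/2).
Summing one r·B term per recipient: 2·0.25·0.335 + 4·0.125·0.519 + 4·0.5·0.144 = 0.715.

0.715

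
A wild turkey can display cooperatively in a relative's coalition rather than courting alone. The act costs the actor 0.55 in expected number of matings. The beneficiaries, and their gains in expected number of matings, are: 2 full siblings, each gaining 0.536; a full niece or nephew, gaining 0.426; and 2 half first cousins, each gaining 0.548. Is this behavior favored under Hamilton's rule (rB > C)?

Hamilton's rule: the trait is favored when the sum of r·B over every recipient exceeds the actor's cost C.
r to a full sibling = 0.5 (full sibs share both parents — two paths of length 2: r = 2·(1/2)^2 = 1/2).
r to a full niece or nephew = 0.25 (full aunt/uncle↔niece/nephew: two paths of length 3 through the shared grandparent pair: r = 2·(1/2)^3 = 1/4).
r to a half first cousin = 1/16 (half first cousins share one grandparent — one path of length 4: r = (1/2)^4 = 1/16).
Summing one r·B term per recipient: 2·0.5·0.536 + 1·0.25·0.426 + 2·0.0625·0.548 = 0.711.
0.711 > 0.55: the indirect benefit exceeds the cost.

Yes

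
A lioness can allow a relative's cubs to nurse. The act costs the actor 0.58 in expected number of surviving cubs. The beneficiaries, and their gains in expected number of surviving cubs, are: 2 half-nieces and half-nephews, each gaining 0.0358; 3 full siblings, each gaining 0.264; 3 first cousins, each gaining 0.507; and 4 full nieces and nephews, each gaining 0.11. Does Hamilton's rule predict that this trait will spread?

Yes

Hamilton's rule: the trait is favored when the sum of r·B over every recipient exceeds the actor's cost C.
r to a half-niece or half-nephew = 0.125 (half-aunt/uncle↔niece/nephew: one path of length 3: r = (1/2)^3 = 1/8).
r to a full sibling = 0.5 (full sibs share both parents — two paths of length 2: r = 2·(1/2)^2 = 1/2).
r to a first cousin = 0.125 (first cousins share one grandparent pair — two paths of length 4: r = 2·(1/2)^4 = 1/8).
r to a full niece or nephew = 0.25 (full aunt/uncle↔niece/nephew: two paths of length 3 through the shared grandparent pair: r = 2·(1/2)^3 = 1/4).
Summing one r·B term per recipient: 2·0.125·0.0358 + 3·0.5·0.264 + 3·0.125·0.507 + 4·0.25·0.11 = 0.705075.
0.705075 > 0.58: the indirect benefit exceeds the cost.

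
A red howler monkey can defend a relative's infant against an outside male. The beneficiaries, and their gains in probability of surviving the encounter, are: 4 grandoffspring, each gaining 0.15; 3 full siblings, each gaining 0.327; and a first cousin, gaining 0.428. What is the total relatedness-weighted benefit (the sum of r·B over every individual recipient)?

r to a grandoffspring = 1/4 (two parent–offspring links: r = (1/2)^2 = 1/4).
r to a full sibling = 0.5 (full sibs share both parents — two paths of length 2: r = 2·(1/2)^2 = 1/2).
r to a first cousin = 1/8 (first cousins share one grandparent pair — two paths of length 4: r = 2·(1/2)^4 = 1/8).
Summing one r·B term per recipient: 4·0.25·0.15 + 3·0.5·0.327 + 1·0.125·0.428 = 0.694.

0.694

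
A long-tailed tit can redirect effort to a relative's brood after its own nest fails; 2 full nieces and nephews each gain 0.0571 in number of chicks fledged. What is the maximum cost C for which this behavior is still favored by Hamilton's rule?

0.02855

r to a full niece or nephew = 0.25 (full aunt/uncle↔niece/nephew: two paths of length 3 through the shared grandparent pair: r = 2·(1/2)^3 = 1/4).
Hamilton's rule: n·r·B > C, so the trait is favored while C < n·r·B = 2·0.25·0.0571 = 0.02855.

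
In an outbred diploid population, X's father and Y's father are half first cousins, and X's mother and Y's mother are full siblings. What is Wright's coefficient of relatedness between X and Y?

With two independent routes of shared ancestry, r is the sum of the two contributions.
X and Y are related in two ways: half second cousins through their fathers (r = 1/64) and first cousins through their mothers (r = 1/8).
r = 1/64 + 1/8 = 9/64 = 0.140625.

0.140625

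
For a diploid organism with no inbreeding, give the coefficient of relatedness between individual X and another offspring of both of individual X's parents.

Each parent–offspring link contributes a factor of 1/2, and independent paths through distinct common ancestors add.
Full sibs share both parents — two paths of length 2: r = 2·(1/2)^2 = 1/2.

0.5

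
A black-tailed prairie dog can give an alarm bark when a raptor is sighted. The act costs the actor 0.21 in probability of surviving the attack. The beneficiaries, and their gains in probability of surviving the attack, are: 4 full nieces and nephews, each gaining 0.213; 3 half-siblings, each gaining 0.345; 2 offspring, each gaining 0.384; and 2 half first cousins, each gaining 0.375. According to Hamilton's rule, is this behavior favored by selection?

Yes

Hamilton's rule: the trait is favored when the sum of r·B over every recipient exceeds the actor's cost C.
r to a full niece or nephew = 0.25 (full aunt/uncle↔niece/nephew: two paths of length 3 through the shared grandparent pair: r = 2·(1/2)^3 = 1/4).
r to a half-sibling = 0.25 (half-sibs share one parent — one path of length 2: r = (1/2)^2 = 1/4).
r to an offspring = 1/2 (one parent–offspring link: r = (1/2)^1 = 1/2).
r to a half first cousin = 1/16 (half first cousins share one grandparent — one path of length 4: r = (1/2)^4 = 1/16).
Summing one r·B term per recipient: 4·0.25·0.213 + 3·0.25·0.345 + 2·0.5·0.384 + 2·0.0625·0.375 = 0.902625.
0.902625 > 0.21: the indirect benefit exceeds the cost.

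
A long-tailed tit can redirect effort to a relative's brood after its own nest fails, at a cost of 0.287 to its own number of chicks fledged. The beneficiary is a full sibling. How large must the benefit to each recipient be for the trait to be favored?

0.574

r to a full sibling = 1/2 (full sibs share both parents — two paths of length 2: r = 2·(1/2)^2 = 1/2).
Hamilton's rule with n recipients of equal r: n·r·B > C, so B > C/(n·r) = 0.287/(1·0.5) = 0.574.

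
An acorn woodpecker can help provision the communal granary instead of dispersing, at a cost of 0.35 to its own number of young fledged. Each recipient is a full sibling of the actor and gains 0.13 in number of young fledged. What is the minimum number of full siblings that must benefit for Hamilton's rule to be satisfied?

r to a full sibling = 1/2 (full sibs share both parents — two paths of length 2: r = 2·(1/2)^2 = 1/2).
Hamilton's rule: n·r·B > C  ⇒  n > C/(r·B) = 0.35/(0.5·0.13) = 5.385.
The smallest integer exceeding 5.385 is 6.

6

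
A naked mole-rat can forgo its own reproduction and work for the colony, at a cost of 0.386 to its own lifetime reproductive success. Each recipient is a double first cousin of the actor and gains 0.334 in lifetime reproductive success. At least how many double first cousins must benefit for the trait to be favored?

5

r to a double first cousin = 1/4 (double first cousins share both grandparent pairs — four paths of length 4: r = 4·(1/2)^4 = 1/4).
Hamilton's rule: n·r·B > C  ⇒  n > C/(r·B) = 0.386/(0.25·0.334) = 4.623.
The smallest integer exceeding 4.623 is 5.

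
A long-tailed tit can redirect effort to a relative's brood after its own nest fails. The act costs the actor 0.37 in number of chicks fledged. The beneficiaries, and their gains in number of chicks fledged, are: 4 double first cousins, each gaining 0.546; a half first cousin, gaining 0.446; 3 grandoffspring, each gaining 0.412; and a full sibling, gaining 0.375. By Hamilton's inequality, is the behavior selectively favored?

Hamilton's rule: the trait is favored when the sum of r·B over every recipient exceeds the actor's cost C.
r to a double first cousin = 0.25 (double first cousins share both grandparent pairs — four paths of length 4: r = 4·(1/2)^4 = 1/4).
r to a half first cousin = 1/16 (half first cousins share one grandparent — one path of length 4: r = (1/2)^4 = 1/16).
r to a grandoffspring = 1/4 (two parent–offspring links: r = (1/2)^2 = 1/4).
r to a full sibling = 1/2 (full sibs share both parents — two paths of length 2: r = 2·(1/2)^2 = 1/2).
Summing one r·B term per recipient: 4·0.25·0.546 + 1·0.0625·0.446 + 3·0.25·0.412 + 1·0.5·0.375 = 1.070375.
1.070375 > 0.37: the indirect benefit exceeds the cost.

Yes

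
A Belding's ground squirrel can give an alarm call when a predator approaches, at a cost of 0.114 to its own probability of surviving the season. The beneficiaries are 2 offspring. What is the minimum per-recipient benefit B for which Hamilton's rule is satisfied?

r to an offspring = 1/2 (one parent–offspring link: r = (1/2)^1 = 1/2).
Hamilton's rule with n recipients of equal r: n·r·B > C, so B > C/(n·r) = 0.114/(2·0.5) = 0.114.

0.114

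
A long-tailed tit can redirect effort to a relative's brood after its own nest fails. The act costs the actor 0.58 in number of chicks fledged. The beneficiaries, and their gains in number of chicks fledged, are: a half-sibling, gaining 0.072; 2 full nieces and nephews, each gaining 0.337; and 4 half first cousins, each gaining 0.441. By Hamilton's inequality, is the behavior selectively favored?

Hamilton's rule: the trait is favored when the sum of r·B over every recipient exceeds the actor's cost C.
r to a half-sibling = 1/4 (half-sibs share one parent — one path of length 2: r = (1/2)^2 = 1/4).
r to a full niece or nephew = 0.25 (full aunt/uncle↔niece/nephew: two paths of length 3 through the shared grandparent pair: r = 2·(1/2)^3 = 1/4).
r to a half first cousin = 0.0625 (half first cousins share one grandparent — one path of length 4: r = (1/2)^4 = 1/16).
Summing one r·B term per recipient: 1·0.25·0.072 + 2·0.25·0.337 + 4·0.0625·0.441 = 0.29675.
0.29675 < 0.58: the indirect benefit is less than the cost.

No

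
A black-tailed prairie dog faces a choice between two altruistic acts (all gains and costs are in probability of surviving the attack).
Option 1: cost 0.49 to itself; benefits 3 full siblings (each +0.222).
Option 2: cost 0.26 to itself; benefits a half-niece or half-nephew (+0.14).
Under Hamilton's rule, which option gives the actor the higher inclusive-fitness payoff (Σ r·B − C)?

Option 1

Option 1: r to a full sibling = 0.5.
Option 1: Σ r·B − C = (3·0.5·0.222) − 0.49 = -0.157.
Option 2: r to a half-niece or half-nephew = 0.125.
Option 2: Σ r·B − C = (1·0.125·0.14) − 0.26 = -0.2425.
Option 1 has the higher net inclusive-fitness payoff.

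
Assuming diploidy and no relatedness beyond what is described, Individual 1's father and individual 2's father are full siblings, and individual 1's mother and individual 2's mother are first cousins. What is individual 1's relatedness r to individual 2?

0.15625

Wright's path rule: contributions from independent ancestry routes add.
Individual 1 and individual 2 are related in two ways: first cousins through their fathers (r = 1/8) and second cousins through their mothers (r = 1/32).
r = 1/8 + 1/32 = 5/32 = 0.15625.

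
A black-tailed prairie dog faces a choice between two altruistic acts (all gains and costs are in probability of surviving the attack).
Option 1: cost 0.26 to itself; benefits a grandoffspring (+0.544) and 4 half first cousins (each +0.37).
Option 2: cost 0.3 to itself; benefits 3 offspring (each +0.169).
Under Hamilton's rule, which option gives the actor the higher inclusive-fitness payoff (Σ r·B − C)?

Option 1

Option 1: r to a grandoffspring = 0.25.
Option 1: r to a half first cousin = 0.0625.
Option 1: Σ r·B − C = (1·0.25·0.544 + 4·0.0625·0.37) − 0.26 = -0.0315.
Option 2: r to an offspring = 0.5.
Option 2: Σ r·B − C = (3·0.5·0.169) − 0.3 = -0.0465.
Option 1 has the higher net inclusive-fitness payoff.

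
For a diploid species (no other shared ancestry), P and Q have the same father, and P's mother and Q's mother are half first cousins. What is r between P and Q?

With two independent routes of shared ancestry, r is the sum of the two contributions.
P and Q are related in two ways: half-sibs through their shared father (r = 1/4) and half second cousins through their mothers (r = 1/64).
r = 1/4 + 1/64 = 0.265625.

0.265625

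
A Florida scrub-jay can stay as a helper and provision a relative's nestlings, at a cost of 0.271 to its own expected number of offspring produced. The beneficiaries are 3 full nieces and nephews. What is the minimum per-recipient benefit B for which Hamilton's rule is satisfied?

r to a full niece or nephew = 0.25 (full aunt/uncle↔niece/nephew: two paths of length 3 through the shared grandparent pair: r = 2·(1/2)^3 = 1/4).
Hamilton's rule with n recipients of equal r: n·r·B > C, so B > C/(n·r) = 0.271/(3·0.25) = 0.3613.

0.3613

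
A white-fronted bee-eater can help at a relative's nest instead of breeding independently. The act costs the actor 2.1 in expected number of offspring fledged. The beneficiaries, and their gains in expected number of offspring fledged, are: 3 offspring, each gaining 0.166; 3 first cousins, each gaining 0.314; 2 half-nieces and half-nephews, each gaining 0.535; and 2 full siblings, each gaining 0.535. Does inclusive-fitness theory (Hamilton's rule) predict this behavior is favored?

No

Hamilton's rule: the trait is favored when the sum of r·B over every recipient exceeds the actor's cost C.
r to an offspring = 1/2 (one parent–offspring link: r = (1/2)^1 = 1/2).
r to a first cousin = 1/8 (first cousins share one grandparent pair — two paths of length 4: r = 2·(1/2)^4 = 1/8).
r to a half-niece or half-nephew = 0.125 (half-aunt/uncle↔niece/nephew: one path of length 3: r = (1/2)^3 = 1/8).
r to a full sibling = 1/2 (full sibs share both parents — two paths of length 2: r = 2·(1/2)^2 = 1/2).
Summing one r·B term per recipient: 3·0.5·0.166 + 3·0.125·0.314 + 2·0.125·0.535 + 2·0.5·0.535 = 1.0355.
1.0355 < 2.1: the indirect benefit is less than the cost.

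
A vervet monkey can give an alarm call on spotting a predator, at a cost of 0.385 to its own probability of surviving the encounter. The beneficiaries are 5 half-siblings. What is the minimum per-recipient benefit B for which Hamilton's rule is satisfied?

0.308

r to a half-sibling = 1/4 (half-sibs share one parent — one path of length 2: r = (1/2)^2 = 1/4).
Hamilton's rule with n recipients of equal r: n·r·B > C, so B > C/(n·r) = 0.385/(5·0.25) = 0.308.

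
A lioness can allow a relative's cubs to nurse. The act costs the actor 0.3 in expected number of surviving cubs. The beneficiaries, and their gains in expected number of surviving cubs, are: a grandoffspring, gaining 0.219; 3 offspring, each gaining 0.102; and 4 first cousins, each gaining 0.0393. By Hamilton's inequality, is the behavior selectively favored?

Hamilton's rule: the trait is favored when the sum of r·B over every recipient exceeds the actor's cost C.
r to a grandoffspring = 0.25 (two parent–offspring links: r = (1/2)^2 = 1/4).
r to an offspring = 1/2 (one parent–offspring link: r = (1/2)^1 = 1/2).
r to a first cousin = 1/8 (first cousins share one grandparent pair — two paths of length 4: r = 2·(1/2)^4 = 1/8).
Summing one r·B term per recipient: 1·0.25·0.219 + 3·0.5·0.102 + 4·0.125·0.0393 = 0.2274.
0.2274 < 0.3: the indirect benefit is less than the cost.

No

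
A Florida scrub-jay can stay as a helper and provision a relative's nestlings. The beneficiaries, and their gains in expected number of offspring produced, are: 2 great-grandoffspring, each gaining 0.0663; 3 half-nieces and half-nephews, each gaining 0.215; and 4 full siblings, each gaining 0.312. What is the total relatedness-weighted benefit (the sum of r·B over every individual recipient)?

0.7212

r to a great-grandoffspring = 1/8 (three parent–offspring links: r = (1/2)^3 = 1/8).
r to a half-niece or half-nephew = 1/8 (half-aunt/uncle↔niece/nephew: one path of length 3: r = (1/2)^3 = 1/8).
r to a full sibling = 0.5 (full sibs share both parents — two paths of length 2: r = 2·(1/2)^2 = 1/2).
Summing one r·B term per recipient: 2·0.125·0.0663 + 3·0.125·0.215 + 4·0.5·0.312 = 0.7212.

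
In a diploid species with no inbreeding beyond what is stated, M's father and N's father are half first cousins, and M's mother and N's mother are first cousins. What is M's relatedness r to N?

With two independent routes of shared ancestry, r is the sum of the two contributions.
M and N are related in two ways: half second cousins through their fathers (r = 1/64) and second cousins through their mothers (r = 1/32).
r = 1/64 + 1/32 = 3/64 = 0.046875.

0.046875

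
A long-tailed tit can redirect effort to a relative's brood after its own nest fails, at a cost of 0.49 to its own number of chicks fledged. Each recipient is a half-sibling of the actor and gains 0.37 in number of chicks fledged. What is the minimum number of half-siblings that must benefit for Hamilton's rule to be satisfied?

6

r to a half-sibling = 0.25 (half-sibs share one parent — one path of length 2: r = (1/2)^2 = 1/4).
Hamilton's rule: n·r·B > C  ⇒  n > C/(r·B) = 0.49/(0.25·0.37) = 5.297.
The smallest integer exceeding 5.297 is 6.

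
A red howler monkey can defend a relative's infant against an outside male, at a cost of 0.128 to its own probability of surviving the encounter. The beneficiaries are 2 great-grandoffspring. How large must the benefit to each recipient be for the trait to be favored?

0.512

r to a great-grandoffspring = 0.125 (three parent–offspring links: r = (1/2)^3 = 1/8).
Hamilton's rule with n recipients of equal r: n·r·B > C, so B > C/(n·r) = 0.128/(2·0.125) = 0.512.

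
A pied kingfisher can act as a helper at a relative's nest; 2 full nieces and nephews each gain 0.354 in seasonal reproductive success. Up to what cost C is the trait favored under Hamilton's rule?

r to a full niece or nephew = 1/4 (full aunt/uncle↔niece/nephew: two paths of length 3 through the shared grandparent pair: r = 2·(1/2)^3 = 1/4).
Hamilton's rule: n·r·B > C, so the trait is favored while C < n·r·B = 2·0.25·0.354 = 0.177.

0.177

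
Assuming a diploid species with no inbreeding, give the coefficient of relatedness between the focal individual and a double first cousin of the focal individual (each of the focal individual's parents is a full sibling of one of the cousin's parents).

Each parent–offspring link contributes a factor of 1/2, and independent paths through distinct common ancestors add.
Double first cousins share both grandparent pairs — four paths of length 4: r = 4·(1/2)^4 = 1/4.

0.25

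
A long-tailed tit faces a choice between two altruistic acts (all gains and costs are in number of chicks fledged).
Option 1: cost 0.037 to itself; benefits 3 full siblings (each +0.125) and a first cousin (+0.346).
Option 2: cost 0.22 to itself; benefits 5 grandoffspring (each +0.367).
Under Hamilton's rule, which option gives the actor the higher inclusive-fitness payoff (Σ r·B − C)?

Option 1: r to a full sibling = 0.5.
Option 1: r to a first cousin = 0.125.
Option 1: Σ r·B − C = (3·0.5·0.125 + 1·0.125·0.346) − 0.037 = 0.19375.
Option 2: r to a grandoffspring = 0.25.
Option 2: Σ r·B − C = (5·0.25·0.367) − 0.22 = 0.23875.
Option 2 has the higher net inclusive-fitness payoff.

Option 2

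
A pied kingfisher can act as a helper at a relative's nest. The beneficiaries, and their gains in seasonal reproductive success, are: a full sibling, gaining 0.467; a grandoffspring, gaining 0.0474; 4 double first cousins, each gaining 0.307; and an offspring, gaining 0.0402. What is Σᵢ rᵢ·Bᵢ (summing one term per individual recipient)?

0.57245

r to a full sibling = 1/2 (full sibs share both parents — two paths of length 2: r = 2·(1/2)^2 = 1/2).
r to a grandoffspring = 0.25 (two parent–offspring links: r = (1/2)^2 = 1/4).
r to a double first cousin = 0.25 (double first cousins share both grandparent pairs — four paths of length 4: r = 4·(1/2)^4 = 1/4).
r to an offspring = 0.5 (one parent–offspring link: r = (1/2)^1 = 1/2).
Summing one r·B term per recipient: 1·0.5·0.467 + 1·0.25·0.0474 + 4·0.25·0.307 + 1·0.5·0.0402 = 0.57245.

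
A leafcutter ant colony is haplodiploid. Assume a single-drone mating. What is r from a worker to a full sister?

0.75

Haplodiploid full sisters inherit their father's entire haploid genome identically (contributing 1/2) and on average half of their mother's contribution (1/2 · 1/2 = 1/4); r = 1/2 + 1/4 = 3/4.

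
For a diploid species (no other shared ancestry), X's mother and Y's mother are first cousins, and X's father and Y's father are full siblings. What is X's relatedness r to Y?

Wright's path rule: contributions from independent ancestry routes add.
X and Y are related in two ways: second cousins through their mothers (r = 1/32) and first cousins through their fathers (r = 1/8).
r = 1/32 + 1/8 = 5/32 = 0.15625.

0.15625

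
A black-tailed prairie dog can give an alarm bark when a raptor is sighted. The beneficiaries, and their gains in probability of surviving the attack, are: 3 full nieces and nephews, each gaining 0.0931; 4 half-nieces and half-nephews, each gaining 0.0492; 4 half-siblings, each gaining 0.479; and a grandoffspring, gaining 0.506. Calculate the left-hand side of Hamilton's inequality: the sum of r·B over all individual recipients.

r to a full niece or nephew = 1/4 (full aunt/uncle↔niece/nephew: two paths of length 3 through the shared grandparent pair: r = 2·(1/2)^3 = 1/4).
r to a half-niece or half-nephew = 1/8 (half-aunt/uncle↔niece/nephew: one path of length 3: r = (1/2)^3 = 1/8).
r to a half-sibling = 1/4 (half-sibs share one parent — one path of length 2: r = (1/2)^2 = 1/4).
r to a grandoffspring = 0.25 (two parent–offspring links: r = (1/2)^2 = 1/4).
Summing one r·B term per recipient: 3·0.25·0.0931 + 4·0.125·0.0492 + 4·0.25·0.479 + 1·0.25·0.506 = 0.699925.

0.699925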